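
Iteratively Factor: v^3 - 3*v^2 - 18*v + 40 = (v - 5)*(v^2 + 2*v - 8) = (v - 5)*(v + 4)*(v - 2)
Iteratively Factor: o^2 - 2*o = (o - 2)*(o)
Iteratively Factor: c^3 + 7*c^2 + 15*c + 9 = (c + 3)*(c^2 + 4*c + 3) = (c + 1)*(c + 3)*(c + 3)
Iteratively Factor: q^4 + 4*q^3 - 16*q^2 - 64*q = (q - 4)*(q^3 + 8*q^2 + 16*q) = (q - 4)*(q + 4)*(q^2 + 4*q) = q*(q - 4)*(q + 4)*(q + 4)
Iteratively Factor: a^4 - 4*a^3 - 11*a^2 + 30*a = (a)*(a^3 - 4*a^2 - 11*a + 30) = a*(a - 5)*(a^2 + a - 6) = a*(a - 5)*(a - 2)*(a + 3)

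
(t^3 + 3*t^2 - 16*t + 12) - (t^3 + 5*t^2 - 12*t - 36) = -2*t^2 - 4*t + 48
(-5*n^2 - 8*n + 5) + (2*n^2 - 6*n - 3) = -3*n^2 - 14*n + 2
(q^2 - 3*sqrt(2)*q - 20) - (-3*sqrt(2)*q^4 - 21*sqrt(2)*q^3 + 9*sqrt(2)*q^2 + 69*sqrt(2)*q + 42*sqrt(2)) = 3*sqrt(2)*q^4 + 21*sqrt(2)*q^3 - 9*sqrt(2)*q^2 + q^2 - 72*sqrt(2)*q - 42*sqrt(2) - 20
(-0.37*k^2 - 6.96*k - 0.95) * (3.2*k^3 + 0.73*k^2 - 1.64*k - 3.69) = -1.184*k^5 - 22.5421*k^4 - 7.514*k^3 + 12.0862*k^2 + 27.2404*k + 3.5055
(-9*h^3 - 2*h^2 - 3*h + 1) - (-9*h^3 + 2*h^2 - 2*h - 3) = -4*h^2 - h + 4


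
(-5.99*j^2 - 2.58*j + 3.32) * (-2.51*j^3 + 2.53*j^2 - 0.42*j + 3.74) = 15.0349*j^5 - 8.6789*j^4 - 12.3448*j^3 - 12.9194*j^2 - 11.0436*j + 12.4168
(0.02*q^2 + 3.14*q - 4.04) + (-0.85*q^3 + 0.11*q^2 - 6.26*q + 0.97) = -0.85*q^3 + 0.13*q^2 - 3.12*q - 3.07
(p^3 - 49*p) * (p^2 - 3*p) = p^5 - 3*p^4 - 49*p^3 + 147*p^2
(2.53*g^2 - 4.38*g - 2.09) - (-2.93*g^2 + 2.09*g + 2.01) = 5.46*g^2 - 6.47*g - 4.1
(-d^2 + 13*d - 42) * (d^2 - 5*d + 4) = -d^4 + 18*d^3 - 111*d^2 + 262*d - 168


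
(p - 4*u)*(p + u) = p^2 - 3*p*u - 4*u^2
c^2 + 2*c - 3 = (c - 1)*(c + 3)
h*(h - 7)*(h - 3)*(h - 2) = h^4 - 12*h^3 + 41*h^2 - 42*h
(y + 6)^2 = y^2 + 12*y + 36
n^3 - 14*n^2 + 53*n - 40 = (n - 8)*(n - 5)*(n - 1)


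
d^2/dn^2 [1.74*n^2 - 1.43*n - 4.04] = 3.48000000000000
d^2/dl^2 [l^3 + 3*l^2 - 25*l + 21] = 6*l + 6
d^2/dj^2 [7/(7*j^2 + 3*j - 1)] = 14*(-49*j^2 - 21*j + (14*j + 3)^2 + 7)/(7*j^2 + 3*j - 1)^3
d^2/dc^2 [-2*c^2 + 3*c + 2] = -4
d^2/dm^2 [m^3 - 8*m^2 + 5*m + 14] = 6*m - 16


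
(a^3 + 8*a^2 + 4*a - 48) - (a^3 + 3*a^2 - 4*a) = 5*a^2 + 8*a - 48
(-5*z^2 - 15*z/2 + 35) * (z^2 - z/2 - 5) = -5*z^4 - 5*z^3 + 255*z^2/4 + 20*z - 175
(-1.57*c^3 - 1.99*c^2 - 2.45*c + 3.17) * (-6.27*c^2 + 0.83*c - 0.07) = 9.8439*c^5 + 11.1742*c^4 + 13.8197*c^3 - 21.7701*c^2 + 2.8026*c - 0.2219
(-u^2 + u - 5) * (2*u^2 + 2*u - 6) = -2*u^4 - 2*u^2 - 16*u + 30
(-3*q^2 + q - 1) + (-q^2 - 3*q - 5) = -4*q^2 - 2*q - 6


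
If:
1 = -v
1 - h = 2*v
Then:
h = 3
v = -1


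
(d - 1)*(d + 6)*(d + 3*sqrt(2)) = d^3 + 3*sqrt(2)*d^2 + 5*d^2 - 6*d + 15*sqrt(2)*d - 18*sqrt(2)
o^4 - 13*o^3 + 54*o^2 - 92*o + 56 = (o - 7)*(o - 2)^3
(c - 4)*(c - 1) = c^2 - 5*c + 4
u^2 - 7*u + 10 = (u - 5)*(u - 2)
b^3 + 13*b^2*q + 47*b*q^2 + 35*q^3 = (b + q)*(b + 5*q)*(b + 7*q)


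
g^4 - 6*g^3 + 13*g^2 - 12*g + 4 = (g - 2)^2*(g - 1)^2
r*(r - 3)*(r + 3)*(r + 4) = r^4 + 4*r^3 - 9*r^2 - 36*r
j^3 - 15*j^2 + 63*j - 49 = (j - 7)^2*(j - 1)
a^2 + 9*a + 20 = (a + 4)*(a + 5)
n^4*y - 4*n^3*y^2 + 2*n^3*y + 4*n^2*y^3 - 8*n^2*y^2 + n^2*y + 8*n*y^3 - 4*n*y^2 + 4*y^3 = (n + 1)*(n - 2*y)^2*(n*y + y)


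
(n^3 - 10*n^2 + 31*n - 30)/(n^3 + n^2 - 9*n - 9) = (n^2 - 7*n + 10)/(n^2 + 4*n + 3)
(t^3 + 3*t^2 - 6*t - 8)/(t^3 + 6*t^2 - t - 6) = (t^2 + 2*t - 8)/(t^2 + 5*t - 6)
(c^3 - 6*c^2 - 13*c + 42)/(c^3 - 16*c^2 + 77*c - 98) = (c + 3)/(c - 7)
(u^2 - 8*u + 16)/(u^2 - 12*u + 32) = (u - 4)/(u - 8)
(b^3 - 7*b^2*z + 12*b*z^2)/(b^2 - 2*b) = (b^2 - 7*b*z + 12*z^2)/(b - 2)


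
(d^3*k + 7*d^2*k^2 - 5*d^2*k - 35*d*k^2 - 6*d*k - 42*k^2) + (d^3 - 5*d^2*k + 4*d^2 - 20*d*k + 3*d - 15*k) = d^3*k + d^3 + 7*d^2*k^2 - 10*d^2*k + 4*d^2 - 35*d*k^2 - 26*d*k + 3*d - 42*k^2 - 15*k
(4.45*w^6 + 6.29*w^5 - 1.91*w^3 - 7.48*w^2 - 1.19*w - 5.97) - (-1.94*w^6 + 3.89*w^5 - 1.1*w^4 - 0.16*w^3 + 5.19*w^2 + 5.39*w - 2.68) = 6.39*w^6 + 2.4*w^5 + 1.1*w^4 - 1.75*w^3 - 12.67*w^2 - 6.58*w - 3.29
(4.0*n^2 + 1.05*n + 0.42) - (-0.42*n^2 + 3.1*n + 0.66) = 4.42*n^2 - 2.05*n - 0.24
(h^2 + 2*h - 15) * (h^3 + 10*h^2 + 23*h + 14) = h^5 + 12*h^4 + 28*h^3 - 90*h^2 - 317*h - 210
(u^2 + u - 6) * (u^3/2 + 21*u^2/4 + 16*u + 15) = u^5/2 + 23*u^4/4 + 73*u^3/4 - u^2/2 - 81*u - 90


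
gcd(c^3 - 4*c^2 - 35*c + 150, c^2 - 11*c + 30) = c - 5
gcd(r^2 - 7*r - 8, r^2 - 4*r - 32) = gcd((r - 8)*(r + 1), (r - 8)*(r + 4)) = r - 8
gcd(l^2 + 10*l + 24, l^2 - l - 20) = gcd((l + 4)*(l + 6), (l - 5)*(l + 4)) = l + 4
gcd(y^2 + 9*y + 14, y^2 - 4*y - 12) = y + 2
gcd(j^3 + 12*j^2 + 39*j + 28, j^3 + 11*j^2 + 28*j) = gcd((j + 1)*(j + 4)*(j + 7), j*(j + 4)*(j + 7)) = j^2 + 11*j + 28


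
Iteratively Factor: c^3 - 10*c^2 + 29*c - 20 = (c - 4)*(c^2 - 6*c + 5) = (c - 4)*(c - 1)*(c - 5)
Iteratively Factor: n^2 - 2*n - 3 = (n + 1)*(n - 3)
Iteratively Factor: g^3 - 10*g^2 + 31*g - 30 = (g - 2)*(g^2 - 8*g + 15) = (g - 3)*(g - 2)*(g - 5)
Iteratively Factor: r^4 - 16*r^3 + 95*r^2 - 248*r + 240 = (r - 4)*(r^3 - 12*r^2 + 47*r - 60) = (r - 5)*(r - 4)*(r^2 - 7*r + 12) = (r - 5)*(r - 4)^2*(r - 3)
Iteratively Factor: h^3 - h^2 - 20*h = (h)*(h^2 - h - 20) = h*(h - 5)*(h + 4)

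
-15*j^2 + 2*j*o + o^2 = (-3*j + o)*(5*j + o)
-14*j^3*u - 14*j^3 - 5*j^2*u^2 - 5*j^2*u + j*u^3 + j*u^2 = (-7*j + u)*(2*j + u)*(j*u + j)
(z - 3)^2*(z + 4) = z^3 - 2*z^2 - 15*z + 36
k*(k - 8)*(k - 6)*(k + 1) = k^4 - 13*k^3 + 34*k^2 + 48*k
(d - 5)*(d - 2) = d^2 - 7*d + 10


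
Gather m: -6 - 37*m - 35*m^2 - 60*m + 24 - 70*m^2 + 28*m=-105*m^2 - 69*m + 18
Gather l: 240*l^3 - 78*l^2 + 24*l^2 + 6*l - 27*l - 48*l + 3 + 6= 240*l^3 - 54*l^2 - 69*l + 9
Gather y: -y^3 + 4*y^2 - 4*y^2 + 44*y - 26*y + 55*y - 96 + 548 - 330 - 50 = -y^3 + 73*y + 72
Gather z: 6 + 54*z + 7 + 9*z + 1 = 63*z + 14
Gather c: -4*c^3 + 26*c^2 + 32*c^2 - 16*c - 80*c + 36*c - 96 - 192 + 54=-4*c^3 + 58*c^2 - 60*c - 234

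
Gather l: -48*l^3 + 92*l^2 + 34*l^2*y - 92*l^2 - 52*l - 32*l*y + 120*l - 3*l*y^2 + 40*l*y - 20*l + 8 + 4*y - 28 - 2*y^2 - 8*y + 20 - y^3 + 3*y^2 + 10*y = -48*l^3 + 34*l^2*y + l*(-3*y^2 + 8*y + 48) - y^3 + y^2 + 6*y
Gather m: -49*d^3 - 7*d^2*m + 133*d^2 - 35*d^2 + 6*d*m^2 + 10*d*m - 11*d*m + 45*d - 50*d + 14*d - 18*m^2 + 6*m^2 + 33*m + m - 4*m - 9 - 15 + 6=-49*d^3 + 98*d^2 + 9*d + m^2*(6*d - 12) + m*(-7*d^2 - d + 30) - 18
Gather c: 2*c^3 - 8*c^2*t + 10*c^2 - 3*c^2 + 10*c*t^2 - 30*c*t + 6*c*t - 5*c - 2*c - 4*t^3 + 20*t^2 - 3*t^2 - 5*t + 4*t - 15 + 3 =2*c^3 + c^2*(7 - 8*t) + c*(10*t^2 - 24*t - 7) - 4*t^3 + 17*t^2 - t - 12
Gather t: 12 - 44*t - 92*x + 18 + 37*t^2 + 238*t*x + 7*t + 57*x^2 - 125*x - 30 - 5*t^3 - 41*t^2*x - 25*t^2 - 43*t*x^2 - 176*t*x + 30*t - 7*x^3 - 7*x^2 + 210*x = -5*t^3 + t^2*(12 - 41*x) + t*(-43*x^2 + 62*x - 7) - 7*x^3 + 50*x^2 - 7*x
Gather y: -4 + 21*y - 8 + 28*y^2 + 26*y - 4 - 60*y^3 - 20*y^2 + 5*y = -60*y^3 + 8*y^2 + 52*y - 16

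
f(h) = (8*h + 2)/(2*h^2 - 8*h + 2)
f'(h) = (8 - 4*h)*(8*h + 2)/(2*h^2 - 8*h + 2)^2 + 8/(2*h^2 - 8*h + 2) = 2*(-2*h^2 - h + 4)/(h^4 - 8*h^3 + 18*h^2 - 8*h + 1)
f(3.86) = 35.77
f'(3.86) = -280.82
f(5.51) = 2.47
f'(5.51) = -1.43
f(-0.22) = 0.06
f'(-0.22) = 2.22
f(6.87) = 1.37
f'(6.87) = -0.45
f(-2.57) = -0.52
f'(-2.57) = -0.04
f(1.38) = -2.49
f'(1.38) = -0.35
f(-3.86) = -0.46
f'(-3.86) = -0.04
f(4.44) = 6.35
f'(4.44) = -9.14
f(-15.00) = -0.21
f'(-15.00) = -0.01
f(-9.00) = -0.30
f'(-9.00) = -0.02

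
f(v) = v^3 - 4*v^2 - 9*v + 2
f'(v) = 3*v^2 - 8*v - 9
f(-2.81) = -26.48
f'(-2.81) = 37.17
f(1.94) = -23.21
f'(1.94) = -13.23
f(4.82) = -22.33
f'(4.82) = 22.14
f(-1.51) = 3.03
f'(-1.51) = 9.92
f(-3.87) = -81.04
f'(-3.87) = 66.89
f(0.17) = 0.36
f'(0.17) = -10.27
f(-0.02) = 2.18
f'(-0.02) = -8.84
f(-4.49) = -128.75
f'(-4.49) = 87.40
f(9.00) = 326.00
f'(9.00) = 162.00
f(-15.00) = -4138.00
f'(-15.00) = 786.00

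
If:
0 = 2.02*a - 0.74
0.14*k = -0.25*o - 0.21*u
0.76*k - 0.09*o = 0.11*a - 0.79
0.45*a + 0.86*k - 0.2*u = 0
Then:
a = 0.37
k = -0.72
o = 2.29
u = -2.25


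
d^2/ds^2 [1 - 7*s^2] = -14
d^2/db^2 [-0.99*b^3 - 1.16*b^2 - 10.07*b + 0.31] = -5.94*b - 2.32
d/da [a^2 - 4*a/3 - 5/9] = 2*a - 4/3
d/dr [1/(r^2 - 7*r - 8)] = (7 - 2*r)/(-r^2 + 7*r + 8)^2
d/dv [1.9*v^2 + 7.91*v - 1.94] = 3.8*v + 7.91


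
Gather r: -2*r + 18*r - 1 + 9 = 16*r + 8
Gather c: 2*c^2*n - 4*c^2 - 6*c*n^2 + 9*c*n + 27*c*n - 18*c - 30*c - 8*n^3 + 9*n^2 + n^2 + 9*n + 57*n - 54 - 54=c^2*(2*n - 4) + c*(-6*n^2 + 36*n - 48) - 8*n^3 + 10*n^2 + 66*n - 108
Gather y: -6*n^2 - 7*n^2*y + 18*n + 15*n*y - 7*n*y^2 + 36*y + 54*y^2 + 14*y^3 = -6*n^2 + 18*n + 14*y^3 + y^2*(54 - 7*n) + y*(-7*n^2 + 15*n + 36)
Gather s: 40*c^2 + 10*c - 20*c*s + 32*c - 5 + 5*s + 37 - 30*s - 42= 40*c^2 + 42*c + s*(-20*c - 25) - 10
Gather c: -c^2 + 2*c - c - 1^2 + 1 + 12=-c^2 + c + 12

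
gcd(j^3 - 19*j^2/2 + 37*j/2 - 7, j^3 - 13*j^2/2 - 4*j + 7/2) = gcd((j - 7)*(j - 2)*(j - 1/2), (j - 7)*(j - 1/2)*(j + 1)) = j^2 - 15*j/2 + 7/2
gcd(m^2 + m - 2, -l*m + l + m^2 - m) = m - 1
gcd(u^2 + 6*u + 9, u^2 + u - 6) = u + 3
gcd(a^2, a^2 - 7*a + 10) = 1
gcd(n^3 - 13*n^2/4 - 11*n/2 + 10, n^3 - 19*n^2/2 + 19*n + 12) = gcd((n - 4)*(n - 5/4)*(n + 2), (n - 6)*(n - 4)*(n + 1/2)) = n - 4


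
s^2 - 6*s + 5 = (s - 5)*(s - 1)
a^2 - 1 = (a - 1)*(a + 1)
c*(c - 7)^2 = c^3 - 14*c^2 + 49*c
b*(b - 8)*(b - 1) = b^3 - 9*b^2 + 8*b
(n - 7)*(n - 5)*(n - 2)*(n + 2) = n^4 - 12*n^3 + 31*n^2 + 48*n - 140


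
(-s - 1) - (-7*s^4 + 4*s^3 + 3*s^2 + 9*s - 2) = 7*s^4 - 4*s^3 - 3*s^2 - 10*s + 1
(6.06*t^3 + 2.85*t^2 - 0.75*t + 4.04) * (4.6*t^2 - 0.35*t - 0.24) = 27.876*t^5 + 10.989*t^4 - 5.9019*t^3 + 18.1625*t^2 - 1.234*t - 0.9696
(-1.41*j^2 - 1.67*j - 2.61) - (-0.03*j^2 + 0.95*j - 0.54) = -1.38*j^2 - 2.62*j - 2.07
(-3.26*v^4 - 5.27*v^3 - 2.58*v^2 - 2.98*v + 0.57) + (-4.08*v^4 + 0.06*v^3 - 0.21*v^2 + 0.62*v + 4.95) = -7.34*v^4 - 5.21*v^3 - 2.79*v^2 - 2.36*v + 5.52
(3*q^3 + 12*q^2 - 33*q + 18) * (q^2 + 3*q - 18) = 3*q^5 + 21*q^4 - 51*q^3 - 297*q^2 + 648*q - 324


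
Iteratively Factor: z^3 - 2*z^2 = (z - 2)*(z^2) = z*(z - 2)*(z)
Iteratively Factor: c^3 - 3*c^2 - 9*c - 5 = (c - 5)*(c^2 + 2*c + 1) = (c - 5)*(c + 1)*(c + 1)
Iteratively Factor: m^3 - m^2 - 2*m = (m - 2)*(m^2 + m) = m*(m - 2)*(m + 1)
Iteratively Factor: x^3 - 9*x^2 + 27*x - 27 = (x - 3)*(x^2 - 6*x + 9) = (x - 3)^2*(x - 3)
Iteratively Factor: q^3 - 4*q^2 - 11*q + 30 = (q + 3)*(q^2 - 7*q + 10) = (q - 2)*(q + 3)*(q - 5)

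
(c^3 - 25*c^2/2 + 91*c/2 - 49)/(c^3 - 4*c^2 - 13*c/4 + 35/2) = 2*(c^2 - 9*c + 14)/(2*c^2 - c - 10)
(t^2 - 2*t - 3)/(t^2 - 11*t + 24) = (t + 1)/(t - 8)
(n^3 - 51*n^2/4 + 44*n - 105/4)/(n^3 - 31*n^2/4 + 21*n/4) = (n - 5)/n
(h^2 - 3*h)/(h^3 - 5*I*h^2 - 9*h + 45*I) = h/(h^2 + h*(3 - 5*I) - 15*I)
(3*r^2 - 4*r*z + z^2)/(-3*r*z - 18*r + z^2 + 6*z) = (-r + z)/(z + 6)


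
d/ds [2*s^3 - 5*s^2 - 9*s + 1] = 6*s^2 - 10*s - 9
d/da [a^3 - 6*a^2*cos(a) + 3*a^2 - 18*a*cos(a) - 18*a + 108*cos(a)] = 6*a^2*sin(a) + 3*a^2 + 18*a*sin(a) - 12*a*cos(a) + 6*a - 108*sin(a) - 18*cos(a) - 18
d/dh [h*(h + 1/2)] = 2*h + 1/2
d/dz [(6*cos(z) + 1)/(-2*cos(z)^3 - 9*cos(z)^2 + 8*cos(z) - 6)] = 8*(-12*cos(z)^3 - 30*cos(z)^2 - 9*cos(z) + 22)*sin(z)/(-18*sin(z)^2 - 13*cos(z) + cos(3*z) + 30)^2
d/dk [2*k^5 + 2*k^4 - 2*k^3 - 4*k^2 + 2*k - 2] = 10*k^4 + 8*k^3 - 6*k^2 - 8*k + 2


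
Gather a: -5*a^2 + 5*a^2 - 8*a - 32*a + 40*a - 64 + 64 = 0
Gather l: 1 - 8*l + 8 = 9 - 8*l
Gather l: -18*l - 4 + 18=14 - 18*l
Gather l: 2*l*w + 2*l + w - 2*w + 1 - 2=l*(2*w + 2) - w - 1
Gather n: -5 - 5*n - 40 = -5*n - 45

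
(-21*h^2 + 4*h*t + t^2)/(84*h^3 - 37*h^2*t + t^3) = 1/(-4*h + t)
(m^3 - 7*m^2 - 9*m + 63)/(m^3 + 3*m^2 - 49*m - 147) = (m - 3)/(m + 7)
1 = 1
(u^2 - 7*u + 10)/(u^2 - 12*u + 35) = (u - 2)/(u - 7)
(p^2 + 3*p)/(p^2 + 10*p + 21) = p/(p + 7)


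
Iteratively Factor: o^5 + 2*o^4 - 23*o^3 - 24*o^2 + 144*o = (o + 4)*(o^4 - 2*o^3 - 15*o^2 + 36*o) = (o - 3)*(o + 4)*(o^3 + o^2 - 12*o) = (o - 3)^2*(o + 4)*(o^2 + 4*o) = o*(o - 3)^2*(o + 4)*(o + 4)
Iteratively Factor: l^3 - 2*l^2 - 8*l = (l)*(l^2 - 2*l - 8) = l*(l - 4)*(l + 2)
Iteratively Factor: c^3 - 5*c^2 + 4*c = (c)*(c^2 - 5*c + 4) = c*(c - 4)*(c - 1)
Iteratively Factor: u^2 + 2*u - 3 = (u + 3)*(u - 1)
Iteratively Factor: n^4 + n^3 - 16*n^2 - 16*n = (n + 4)*(n^3 - 3*n^2 - 4*n) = (n - 4)*(n + 4)*(n^2 + n) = (n - 4)*(n + 1)*(n + 4)*(n)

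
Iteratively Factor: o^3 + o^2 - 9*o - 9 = (o + 1)*(o^2 - 9) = (o + 1)*(o + 3)*(o - 3)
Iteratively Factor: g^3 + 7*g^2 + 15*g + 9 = (g + 1)*(g^2 + 6*g + 9) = (g + 1)*(g + 3)*(g + 3)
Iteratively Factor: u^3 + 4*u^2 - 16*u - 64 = (u + 4)*(u^2 - 16) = (u + 4)^2*(u - 4)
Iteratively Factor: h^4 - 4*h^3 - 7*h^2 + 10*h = (h + 2)*(h^3 - 6*h^2 + 5*h) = (h - 1)*(h + 2)*(h^2 - 5*h) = (h - 5)*(h - 1)*(h + 2)*(h)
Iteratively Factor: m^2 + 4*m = (m + 4)*(m)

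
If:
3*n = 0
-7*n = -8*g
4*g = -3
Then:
No Solution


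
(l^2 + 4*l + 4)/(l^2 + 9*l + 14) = (l + 2)/(l + 7)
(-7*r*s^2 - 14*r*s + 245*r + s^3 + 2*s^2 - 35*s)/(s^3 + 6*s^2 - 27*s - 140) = (-7*r + s)/(s + 4)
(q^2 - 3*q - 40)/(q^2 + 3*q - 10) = (q - 8)/(q - 2)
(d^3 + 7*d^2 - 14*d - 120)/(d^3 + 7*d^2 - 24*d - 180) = (d^2 + d - 20)/(d^2 + d - 30)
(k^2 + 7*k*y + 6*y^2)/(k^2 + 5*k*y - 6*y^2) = (-k - y)/(-k + y)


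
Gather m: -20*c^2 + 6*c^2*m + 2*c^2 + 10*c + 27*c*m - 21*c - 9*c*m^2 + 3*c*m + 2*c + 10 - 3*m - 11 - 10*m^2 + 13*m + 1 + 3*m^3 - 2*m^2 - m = -18*c^2 - 9*c + 3*m^3 + m^2*(-9*c - 12) + m*(6*c^2 + 30*c + 9)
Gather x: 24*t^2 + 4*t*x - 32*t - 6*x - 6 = 24*t^2 - 32*t + x*(4*t - 6) - 6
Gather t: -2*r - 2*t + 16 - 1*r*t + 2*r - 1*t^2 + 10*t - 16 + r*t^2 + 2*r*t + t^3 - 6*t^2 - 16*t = t^3 + t^2*(r - 7) + t*(r - 8)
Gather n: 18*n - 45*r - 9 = 18*n - 45*r - 9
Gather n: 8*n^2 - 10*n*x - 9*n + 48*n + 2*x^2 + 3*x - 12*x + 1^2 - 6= 8*n^2 + n*(39 - 10*x) + 2*x^2 - 9*x - 5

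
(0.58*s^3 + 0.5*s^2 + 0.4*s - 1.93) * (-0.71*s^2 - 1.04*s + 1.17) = -0.4118*s^5 - 0.9582*s^4 - 0.1254*s^3 + 1.5393*s^2 + 2.4752*s - 2.2581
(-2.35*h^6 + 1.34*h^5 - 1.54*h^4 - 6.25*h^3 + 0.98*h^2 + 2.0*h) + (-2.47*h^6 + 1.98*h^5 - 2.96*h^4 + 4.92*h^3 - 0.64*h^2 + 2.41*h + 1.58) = -4.82*h^6 + 3.32*h^5 - 4.5*h^4 - 1.33*h^3 + 0.34*h^2 + 4.41*h + 1.58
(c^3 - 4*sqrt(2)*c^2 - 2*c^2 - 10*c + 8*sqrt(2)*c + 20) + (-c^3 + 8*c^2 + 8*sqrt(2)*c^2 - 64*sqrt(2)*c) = 4*sqrt(2)*c^2 + 6*c^2 - 56*sqrt(2)*c - 10*c + 20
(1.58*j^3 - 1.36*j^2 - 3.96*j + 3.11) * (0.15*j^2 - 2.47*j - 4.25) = 0.237*j^5 - 4.1066*j^4 - 3.9498*j^3 + 16.0277*j^2 + 9.1483*j - 13.2175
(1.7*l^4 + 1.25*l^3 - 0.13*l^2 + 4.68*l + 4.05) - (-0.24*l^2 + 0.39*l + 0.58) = 1.7*l^4 + 1.25*l^3 + 0.11*l^2 + 4.29*l + 3.47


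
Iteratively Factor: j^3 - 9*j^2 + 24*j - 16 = (j - 1)*(j^2 - 8*j + 16) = (j - 4)*(j - 1)*(j - 4)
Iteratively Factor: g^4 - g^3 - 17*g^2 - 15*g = (g + 1)*(g^3 - 2*g^2 - 15*g) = (g + 1)*(g + 3)*(g^2 - 5*g) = g*(g + 1)*(g + 3)*(g - 5)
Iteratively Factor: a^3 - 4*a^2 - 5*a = (a + 1)*(a^2 - 5*a) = a*(a + 1)*(a - 5)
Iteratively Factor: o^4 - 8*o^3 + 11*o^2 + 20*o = (o + 1)*(o^3 - 9*o^2 + 20*o) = (o - 4)*(o + 1)*(o^2 - 5*o) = (o - 5)*(o - 4)*(o + 1)*(o)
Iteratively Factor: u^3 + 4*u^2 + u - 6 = (u + 3)*(u^2 + u - 2) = (u + 2)*(u + 3)*(u - 1)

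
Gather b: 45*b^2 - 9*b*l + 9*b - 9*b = 45*b^2 - 9*b*l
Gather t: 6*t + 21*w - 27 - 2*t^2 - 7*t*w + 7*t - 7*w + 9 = -2*t^2 + t*(13 - 7*w) + 14*w - 18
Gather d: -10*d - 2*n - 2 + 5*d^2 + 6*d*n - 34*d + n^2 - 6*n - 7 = 5*d^2 + d*(6*n - 44) + n^2 - 8*n - 9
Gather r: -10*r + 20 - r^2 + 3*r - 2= -r^2 - 7*r + 18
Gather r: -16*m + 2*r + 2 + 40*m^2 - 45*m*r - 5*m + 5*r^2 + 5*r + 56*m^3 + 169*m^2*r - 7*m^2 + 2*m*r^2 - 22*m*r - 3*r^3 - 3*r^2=56*m^3 + 33*m^2 - 21*m - 3*r^3 + r^2*(2*m + 2) + r*(169*m^2 - 67*m + 7) + 2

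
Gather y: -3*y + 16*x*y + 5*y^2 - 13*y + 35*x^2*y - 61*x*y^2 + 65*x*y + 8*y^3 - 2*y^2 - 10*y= 8*y^3 + y^2*(3 - 61*x) + y*(35*x^2 + 81*x - 26)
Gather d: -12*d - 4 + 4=-12*d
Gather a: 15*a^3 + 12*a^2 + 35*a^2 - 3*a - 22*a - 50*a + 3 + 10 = 15*a^3 + 47*a^2 - 75*a + 13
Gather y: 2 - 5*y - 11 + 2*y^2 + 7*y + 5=2*y^2 + 2*y - 4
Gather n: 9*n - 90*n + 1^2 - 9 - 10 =-81*n - 18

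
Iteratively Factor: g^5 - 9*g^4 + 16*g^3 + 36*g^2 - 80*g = (g - 2)*(g^4 - 7*g^3 + 2*g^2 + 40*g) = (g - 4)*(g - 2)*(g^3 - 3*g^2 - 10*g) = (g - 5)*(g - 4)*(g - 2)*(g^2 + 2*g) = (g - 5)*(g - 4)*(g - 2)*(g + 2)*(g)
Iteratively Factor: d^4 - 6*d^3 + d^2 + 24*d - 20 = (d - 5)*(d^3 - d^2 - 4*d + 4) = (d - 5)*(d - 2)*(d^2 + d - 2) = (d - 5)*(d - 2)*(d - 1)*(d + 2)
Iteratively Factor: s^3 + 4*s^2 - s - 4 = (s + 1)*(s^2 + 3*s - 4) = (s - 1)*(s + 1)*(s + 4)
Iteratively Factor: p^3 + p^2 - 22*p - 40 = (p - 5)*(p^2 + 6*p + 8) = (p - 5)*(p + 2)*(p + 4)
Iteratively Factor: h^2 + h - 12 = (h - 3)*(h + 4)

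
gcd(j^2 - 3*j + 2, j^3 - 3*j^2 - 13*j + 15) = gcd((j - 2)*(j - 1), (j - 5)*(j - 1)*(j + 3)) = j - 1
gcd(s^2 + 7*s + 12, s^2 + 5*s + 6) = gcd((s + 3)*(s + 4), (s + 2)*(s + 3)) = s + 3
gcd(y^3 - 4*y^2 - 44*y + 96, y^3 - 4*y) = y - 2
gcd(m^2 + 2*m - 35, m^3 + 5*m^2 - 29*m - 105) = m^2 + 2*m - 35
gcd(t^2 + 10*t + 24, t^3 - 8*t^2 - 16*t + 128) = t + 4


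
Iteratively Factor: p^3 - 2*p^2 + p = (p)*(p^2 - 2*p + 1) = p*(p - 1)*(p - 1)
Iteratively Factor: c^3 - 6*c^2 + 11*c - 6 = (c - 1)*(c^2 - 5*c + 6) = (c - 3)*(c - 1)*(c - 2)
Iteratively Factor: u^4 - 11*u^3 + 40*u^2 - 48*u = (u - 3)*(u^3 - 8*u^2 + 16*u) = (u - 4)*(u - 3)*(u^2 - 4*u) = (u - 4)^2*(u - 3)*(u)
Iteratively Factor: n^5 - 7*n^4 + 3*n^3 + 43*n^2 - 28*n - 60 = (n - 3)*(n^4 - 4*n^3 - 9*n^2 + 16*n + 20) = (n - 3)*(n - 2)*(n^3 - 2*n^2 - 13*n - 10) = (n - 5)*(n - 3)*(n - 2)*(n^2 + 3*n + 2) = (n - 5)*(n - 3)*(n - 2)*(n + 2)*(n + 1)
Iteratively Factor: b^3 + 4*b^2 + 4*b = (b + 2)*(b^2 + 2*b) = b*(b + 2)*(b + 2)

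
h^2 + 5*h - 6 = (h - 1)*(h + 6)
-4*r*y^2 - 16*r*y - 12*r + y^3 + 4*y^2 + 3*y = (-4*r + y)*(y + 1)*(y + 3)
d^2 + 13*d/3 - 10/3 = (d - 2/3)*(d + 5)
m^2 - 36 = (m - 6)*(m + 6)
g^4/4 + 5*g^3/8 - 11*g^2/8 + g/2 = g*(g/4 + 1)*(g - 1)*(g - 1/2)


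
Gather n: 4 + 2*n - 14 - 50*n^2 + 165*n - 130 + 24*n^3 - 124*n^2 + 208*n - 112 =24*n^3 - 174*n^2 + 375*n - 252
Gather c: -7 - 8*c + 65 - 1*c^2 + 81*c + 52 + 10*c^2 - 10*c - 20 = 9*c^2 + 63*c + 90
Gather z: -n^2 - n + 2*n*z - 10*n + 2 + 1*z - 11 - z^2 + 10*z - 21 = -n^2 - 11*n - z^2 + z*(2*n + 11) - 30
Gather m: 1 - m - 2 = -m - 1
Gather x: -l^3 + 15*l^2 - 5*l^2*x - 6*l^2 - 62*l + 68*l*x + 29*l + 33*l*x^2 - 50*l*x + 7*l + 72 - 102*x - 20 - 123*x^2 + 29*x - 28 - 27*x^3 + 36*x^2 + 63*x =-l^3 + 9*l^2 - 26*l - 27*x^3 + x^2*(33*l - 87) + x*(-5*l^2 + 18*l - 10) + 24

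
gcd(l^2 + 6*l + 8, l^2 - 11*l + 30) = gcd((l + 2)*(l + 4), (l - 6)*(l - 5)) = 1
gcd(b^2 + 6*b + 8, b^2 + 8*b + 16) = b + 4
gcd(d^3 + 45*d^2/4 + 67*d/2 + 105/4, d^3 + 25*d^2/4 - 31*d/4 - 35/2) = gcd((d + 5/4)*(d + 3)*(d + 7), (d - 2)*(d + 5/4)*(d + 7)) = d^2 + 33*d/4 + 35/4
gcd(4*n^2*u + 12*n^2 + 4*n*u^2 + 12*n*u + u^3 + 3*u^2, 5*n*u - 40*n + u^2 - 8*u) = 1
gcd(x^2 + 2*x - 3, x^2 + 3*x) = x + 3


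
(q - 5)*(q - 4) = q^2 - 9*q + 20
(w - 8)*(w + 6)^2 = w^3 + 4*w^2 - 60*w - 288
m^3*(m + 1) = m^4 + m^3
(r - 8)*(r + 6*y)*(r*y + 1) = r^3*y + 6*r^2*y^2 - 8*r^2*y + r^2 - 48*r*y^2 + 6*r*y - 8*r - 48*y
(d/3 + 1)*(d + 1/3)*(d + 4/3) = d^3/3 + 14*d^2/9 + 49*d/27 + 4/9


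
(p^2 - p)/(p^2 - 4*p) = (p - 1)/(p - 4)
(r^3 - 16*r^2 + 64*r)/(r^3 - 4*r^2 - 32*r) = (r - 8)/(r + 4)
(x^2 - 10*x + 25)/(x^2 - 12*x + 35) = (x - 5)/(x - 7)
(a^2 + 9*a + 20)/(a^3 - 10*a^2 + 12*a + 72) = (a^2 + 9*a + 20)/(a^3 - 10*a^2 + 12*a + 72)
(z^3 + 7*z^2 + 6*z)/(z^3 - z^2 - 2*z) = (z + 6)/(z - 2)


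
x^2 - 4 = (x - 2)*(x + 2)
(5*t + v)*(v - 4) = 5*t*v - 20*t + v^2 - 4*v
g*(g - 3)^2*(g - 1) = g^4 - 7*g^3 + 15*g^2 - 9*g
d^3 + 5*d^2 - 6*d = d*(d - 1)*(d + 6)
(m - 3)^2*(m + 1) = m^3 - 5*m^2 + 3*m + 9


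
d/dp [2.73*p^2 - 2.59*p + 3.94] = 5.46*p - 2.59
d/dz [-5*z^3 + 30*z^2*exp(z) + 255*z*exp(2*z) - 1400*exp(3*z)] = 30*z^2*exp(z) - 15*z^2 + 510*z*exp(2*z) + 60*z*exp(z) - 4200*exp(3*z) + 255*exp(2*z)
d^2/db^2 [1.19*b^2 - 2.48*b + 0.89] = 2.38000000000000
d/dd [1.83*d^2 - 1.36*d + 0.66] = 3.66*d - 1.36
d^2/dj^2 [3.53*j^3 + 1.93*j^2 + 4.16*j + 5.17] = 21.18*j + 3.86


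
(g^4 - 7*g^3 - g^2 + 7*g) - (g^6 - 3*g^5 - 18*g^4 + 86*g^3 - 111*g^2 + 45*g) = -g^6 + 3*g^5 + 19*g^4 - 93*g^3 + 110*g^2 - 38*g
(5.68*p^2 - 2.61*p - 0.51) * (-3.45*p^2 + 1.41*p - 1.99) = -19.596*p^4 + 17.0133*p^3 - 13.2238*p^2 + 4.4748*p + 1.0149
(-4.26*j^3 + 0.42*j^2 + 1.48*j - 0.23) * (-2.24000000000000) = 9.5424*j^3 - 0.9408*j^2 - 3.3152*j + 0.5152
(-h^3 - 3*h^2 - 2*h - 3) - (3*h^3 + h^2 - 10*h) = -4*h^3 - 4*h^2 + 8*h - 3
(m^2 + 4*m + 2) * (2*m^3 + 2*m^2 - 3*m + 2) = 2*m^5 + 10*m^4 + 9*m^3 - 6*m^2 + 2*m + 4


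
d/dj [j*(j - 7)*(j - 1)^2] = 4*j^3 - 27*j^2 + 30*j - 7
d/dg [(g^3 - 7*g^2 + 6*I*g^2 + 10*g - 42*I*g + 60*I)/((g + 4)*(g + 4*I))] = (g^4 + g^3*(8 + 8*I) + g^2*(-62 + 86*I) + g*(-192 - 344*I) + 912 - 80*I)/(g^4 + g^3*(8 + 8*I) + 64*I*g^2 + g*(-128 + 128*I) - 256)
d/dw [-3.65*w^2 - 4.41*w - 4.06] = -7.3*w - 4.41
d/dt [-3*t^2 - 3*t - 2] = -6*t - 3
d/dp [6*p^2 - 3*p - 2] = 12*p - 3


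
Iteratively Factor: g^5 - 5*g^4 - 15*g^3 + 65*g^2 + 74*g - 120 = (g + 2)*(g^4 - 7*g^3 - g^2 + 67*g - 60) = (g - 1)*(g + 2)*(g^3 - 6*g^2 - 7*g + 60) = (g - 4)*(g - 1)*(g + 2)*(g^2 - 2*g - 15) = (g - 5)*(g - 4)*(g - 1)*(g + 2)*(g + 3)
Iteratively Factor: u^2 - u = (u)*(u - 1)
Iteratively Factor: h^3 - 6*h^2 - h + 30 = (h + 2)*(h^2 - 8*h + 15) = (h - 5)*(h + 2)*(h - 3)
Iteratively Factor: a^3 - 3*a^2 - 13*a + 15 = (a - 5)*(a^2 + 2*a - 3) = (a - 5)*(a + 3)*(a - 1)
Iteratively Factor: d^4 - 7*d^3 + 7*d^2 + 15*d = (d - 5)*(d^3 - 2*d^2 - 3*d) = (d - 5)*(d + 1)*(d^2 - 3*d) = d*(d - 5)*(d + 1)*(d - 3)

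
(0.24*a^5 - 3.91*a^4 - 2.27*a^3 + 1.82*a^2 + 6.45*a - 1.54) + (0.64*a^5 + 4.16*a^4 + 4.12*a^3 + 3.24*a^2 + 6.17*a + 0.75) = 0.88*a^5 + 0.25*a^4 + 1.85*a^3 + 5.06*a^2 + 12.62*a - 0.79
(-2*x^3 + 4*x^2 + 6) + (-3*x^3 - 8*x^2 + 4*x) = -5*x^3 - 4*x^2 + 4*x + 6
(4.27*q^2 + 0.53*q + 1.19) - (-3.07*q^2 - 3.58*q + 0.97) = 7.34*q^2 + 4.11*q + 0.22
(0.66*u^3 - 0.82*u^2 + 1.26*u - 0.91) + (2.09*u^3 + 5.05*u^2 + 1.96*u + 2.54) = 2.75*u^3 + 4.23*u^2 + 3.22*u + 1.63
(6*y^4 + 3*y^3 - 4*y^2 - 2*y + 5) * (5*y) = 30*y^5 + 15*y^4 - 20*y^3 - 10*y^2 + 25*y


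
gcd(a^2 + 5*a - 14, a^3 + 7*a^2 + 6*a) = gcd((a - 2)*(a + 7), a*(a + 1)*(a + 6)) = 1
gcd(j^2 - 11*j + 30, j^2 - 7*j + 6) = j - 6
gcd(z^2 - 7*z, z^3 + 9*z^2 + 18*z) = z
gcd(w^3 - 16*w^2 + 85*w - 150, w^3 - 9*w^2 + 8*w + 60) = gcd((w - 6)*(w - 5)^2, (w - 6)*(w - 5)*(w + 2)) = w^2 - 11*w + 30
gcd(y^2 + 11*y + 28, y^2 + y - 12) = y + 4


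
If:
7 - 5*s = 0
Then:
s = 7/5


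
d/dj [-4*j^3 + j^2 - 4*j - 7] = -12*j^2 + 2*j - 4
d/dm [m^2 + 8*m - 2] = 2*m + 8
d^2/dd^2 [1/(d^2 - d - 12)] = 2*(d^2 - d - (2*d - 1)^2 - 12)/(-d^2 + d + 12)^3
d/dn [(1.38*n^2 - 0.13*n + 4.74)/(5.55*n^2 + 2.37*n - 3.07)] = (3.9921*n^2 - 61.0872*n - 10.8347)/(30.8025*n^4 + 26.307*n^3 - 28.4601*n^2 - 14.5518*n + 9.4249)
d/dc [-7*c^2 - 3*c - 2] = -14*c - 3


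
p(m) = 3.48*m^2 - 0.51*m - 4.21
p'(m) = 6.96*m - 0.51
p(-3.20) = 33.06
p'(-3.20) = -22.78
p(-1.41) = 3.43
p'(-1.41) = -10.32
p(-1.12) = 0.73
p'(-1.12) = -8.31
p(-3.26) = 34.44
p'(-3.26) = -23.20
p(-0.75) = -1.87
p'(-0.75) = -5.73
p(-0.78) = -1.69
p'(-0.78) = -5.94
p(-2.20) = 13.76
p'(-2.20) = -15.82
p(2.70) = 19.78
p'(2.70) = 18.28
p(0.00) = -4.21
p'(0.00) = -0.51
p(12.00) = 490.79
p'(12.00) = 83.01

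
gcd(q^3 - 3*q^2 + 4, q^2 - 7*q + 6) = 1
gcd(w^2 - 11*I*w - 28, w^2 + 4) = 1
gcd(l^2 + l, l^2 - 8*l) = l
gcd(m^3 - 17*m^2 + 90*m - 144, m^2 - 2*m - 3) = m - 3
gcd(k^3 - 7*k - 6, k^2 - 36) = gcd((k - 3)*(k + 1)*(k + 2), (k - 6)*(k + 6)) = 1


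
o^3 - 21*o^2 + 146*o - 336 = (o - 8)*(o - 7)*(o - 6)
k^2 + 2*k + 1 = (k + 1)^2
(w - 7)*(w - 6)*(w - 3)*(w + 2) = w^4 - 14*w^3 + 49*w^2 + 36*w - 252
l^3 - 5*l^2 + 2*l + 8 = (l - 4)*(l - 2)*(l + 1)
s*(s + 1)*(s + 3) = s^3 + 4*s^2 + 3*s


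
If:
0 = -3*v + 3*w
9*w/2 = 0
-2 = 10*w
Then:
No Solution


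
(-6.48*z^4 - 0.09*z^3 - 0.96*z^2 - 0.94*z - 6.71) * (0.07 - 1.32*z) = 8.5536*z^5 - 0.3348*z^4 + 1.2609*z^3 + 1.1736*z^2 + 8.7914*z - 0.4697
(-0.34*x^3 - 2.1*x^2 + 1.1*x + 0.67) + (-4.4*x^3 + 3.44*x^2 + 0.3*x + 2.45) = -4.74*x^3 + 1.34*x^2 + 1.4*x + 3.12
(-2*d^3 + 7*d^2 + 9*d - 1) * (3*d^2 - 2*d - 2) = -6*d^5 + 25*d^4 + 17*d^3 - 35*d^2 - 16*d + 2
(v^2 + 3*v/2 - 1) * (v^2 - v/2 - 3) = v^4 + v^3 - 19*v^2/4 - 4*v + 3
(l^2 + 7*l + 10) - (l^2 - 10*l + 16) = 17*l - 6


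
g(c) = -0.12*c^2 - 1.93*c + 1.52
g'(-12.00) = 0.95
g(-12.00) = 7.40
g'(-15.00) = 1.67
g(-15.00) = 3.47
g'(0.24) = -1.99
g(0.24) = 1.05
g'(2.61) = -2.56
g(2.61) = -4.33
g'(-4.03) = -0.96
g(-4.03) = 7.35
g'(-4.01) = -0.97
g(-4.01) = 7.33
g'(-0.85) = -1.73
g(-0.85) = 3.07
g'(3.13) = -2.68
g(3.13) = -5.70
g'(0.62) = -2.08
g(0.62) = 0.28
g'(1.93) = -2.39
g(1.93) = -2.65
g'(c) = -0.24*c - 1.93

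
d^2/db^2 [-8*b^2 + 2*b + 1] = -16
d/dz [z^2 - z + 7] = 2*z - 1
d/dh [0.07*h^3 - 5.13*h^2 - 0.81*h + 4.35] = 0.21*h^2 - 10.26*h - 0.81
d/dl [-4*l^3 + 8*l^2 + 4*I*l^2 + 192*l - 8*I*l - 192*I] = -12*l^2 + 8*l*(2 + I) + 192 - 8*I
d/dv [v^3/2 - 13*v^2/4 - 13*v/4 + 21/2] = 3*v^2/2 - 13*v/2 - 13/4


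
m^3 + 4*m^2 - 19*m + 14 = (m - 2)*(m - 1)*(m + 7)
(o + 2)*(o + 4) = o^2 + 6*o + 8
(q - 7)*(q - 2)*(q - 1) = q^3 - 10*q^2 + 23*q - 14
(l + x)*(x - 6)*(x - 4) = l*x^2 - 10*l*x + 24*l + x^3 - 10*x^2 + 24*x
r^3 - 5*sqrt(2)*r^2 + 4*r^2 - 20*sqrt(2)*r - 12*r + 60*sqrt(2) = (r - 2)*(r + 6)*(r - 5*sqrt(2))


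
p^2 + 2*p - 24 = (p - 4)*(p + 6)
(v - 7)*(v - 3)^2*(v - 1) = v^4 - 14*v^3 + 64*v^2 - 114*v + 63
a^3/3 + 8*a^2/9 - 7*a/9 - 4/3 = (a/3 + 1/3)*(a - 4/3)*(a + 3)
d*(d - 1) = d^2 - d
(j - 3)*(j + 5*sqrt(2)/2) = j^2 - 3*j + 5*sqrt(2)*j/2 - 15*sqrt(2)/2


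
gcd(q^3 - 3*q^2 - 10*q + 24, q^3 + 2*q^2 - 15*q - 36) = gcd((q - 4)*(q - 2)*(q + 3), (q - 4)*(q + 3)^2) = q^2 - q - 12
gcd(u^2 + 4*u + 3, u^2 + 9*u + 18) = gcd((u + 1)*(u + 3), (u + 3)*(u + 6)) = u + 3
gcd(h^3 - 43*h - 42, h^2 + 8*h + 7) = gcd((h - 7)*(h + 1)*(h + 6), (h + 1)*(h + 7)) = h + 1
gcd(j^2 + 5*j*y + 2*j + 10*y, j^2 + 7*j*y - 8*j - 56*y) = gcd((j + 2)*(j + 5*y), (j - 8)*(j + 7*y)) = 1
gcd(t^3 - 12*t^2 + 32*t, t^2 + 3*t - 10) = 1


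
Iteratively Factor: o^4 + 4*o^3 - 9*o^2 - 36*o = (o + 3)*(o^3 + o^2 - 12*o) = (o - 3)*(o + 3)*(o^2 + 4*o) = o*(o - 3)*(o + 3)*(o + 4)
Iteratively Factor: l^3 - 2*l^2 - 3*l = (l - 3)*(l^2 + l) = (l - 3)*(l + 1)*(l)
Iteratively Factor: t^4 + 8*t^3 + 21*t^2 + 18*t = (t)*(t^3 + 8*t^2 + 21*t + 18) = t*(t + 3)*(t^2 + 5*t + 6) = t*(t + 2)*(t + 3)*(t + 3)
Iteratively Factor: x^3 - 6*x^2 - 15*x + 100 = (x + 4)*(x^2 - 10*x + 25) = (x - 5)*(x + 4)*(x - 5)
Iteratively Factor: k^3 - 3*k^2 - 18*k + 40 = (k + 4)*(k^2 - 7*k + 10) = (k - 2)*(k + 4)*(k - 5)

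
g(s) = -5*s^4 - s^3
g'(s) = -20*s^3 - 3*s^2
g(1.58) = -35.10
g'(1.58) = -86.38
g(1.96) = -81.32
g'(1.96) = -162.12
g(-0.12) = 0.00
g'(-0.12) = -0.01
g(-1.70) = -36.85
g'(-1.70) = 89.59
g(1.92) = -75.03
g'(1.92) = -152.62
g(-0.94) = -3.07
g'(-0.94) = 13.96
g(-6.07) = -6564.08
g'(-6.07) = 4362.44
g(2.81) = -333.93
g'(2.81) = -467.45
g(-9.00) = -32076.00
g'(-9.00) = 14337.00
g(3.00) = -432.00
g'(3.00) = -567.00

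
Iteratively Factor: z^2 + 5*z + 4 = (z + 4)*(z + 1)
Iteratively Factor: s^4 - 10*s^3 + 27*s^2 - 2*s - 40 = (s - 2)*(s^3 - 8*s^2 + 11*s + 20) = (s - 4)*(s - 2)*(s^2 - 4*s - 5) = (s - 4)*(s - 2)*(s + 1)*(s - 5)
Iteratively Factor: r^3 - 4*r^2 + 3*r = (r - 1)*(r^2 - 3*r) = r*(r - 1)*(r - 3)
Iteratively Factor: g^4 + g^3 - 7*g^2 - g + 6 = (g - 1)*(g^3 + 2*g^2 - 5*g - 6) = (g - 1)*(g + 3)*(g^2 - g - 2) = (g - 1)*(g + 1)*(g + 3)*(g - 2)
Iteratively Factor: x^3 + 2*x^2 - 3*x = (x - 1)*(x^2 + 3*x) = (x - 1)*(x + 3)*(x)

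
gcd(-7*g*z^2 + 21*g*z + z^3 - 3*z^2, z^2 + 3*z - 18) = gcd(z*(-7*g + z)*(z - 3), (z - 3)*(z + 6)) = z - 3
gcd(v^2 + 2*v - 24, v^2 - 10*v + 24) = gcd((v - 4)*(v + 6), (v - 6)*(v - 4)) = v - 4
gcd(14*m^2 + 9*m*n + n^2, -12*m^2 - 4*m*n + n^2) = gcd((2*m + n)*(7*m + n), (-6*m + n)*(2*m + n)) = 2*m + n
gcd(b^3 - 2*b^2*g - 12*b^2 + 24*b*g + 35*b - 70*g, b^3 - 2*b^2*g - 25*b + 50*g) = b^2 - 2*b*g - 5*b + 10*g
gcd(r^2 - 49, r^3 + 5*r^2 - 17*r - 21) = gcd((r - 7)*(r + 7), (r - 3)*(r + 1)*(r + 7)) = r + 7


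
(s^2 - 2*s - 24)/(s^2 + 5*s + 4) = (s - 6)/(s + 1)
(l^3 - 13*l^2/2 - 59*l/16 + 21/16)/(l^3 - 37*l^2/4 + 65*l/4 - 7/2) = (l + 3/4)/(l - 2)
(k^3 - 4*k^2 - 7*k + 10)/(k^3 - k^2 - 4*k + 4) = (k - 5)/(k - 2)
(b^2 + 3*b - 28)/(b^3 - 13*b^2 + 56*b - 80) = (b + 7)/(b^2 - 9*b + 20)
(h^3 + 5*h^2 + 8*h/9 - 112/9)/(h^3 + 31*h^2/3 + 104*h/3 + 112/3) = (h - 4/3)/(h + 4)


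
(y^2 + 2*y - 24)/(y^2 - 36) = (y - 4)/(y - 6)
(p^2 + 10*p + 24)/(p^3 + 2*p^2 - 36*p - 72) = (p + 4)/(p^2 - 4*p - 12)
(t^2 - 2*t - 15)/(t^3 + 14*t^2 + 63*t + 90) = (t - 5)/(t^2 + 11*t + 30)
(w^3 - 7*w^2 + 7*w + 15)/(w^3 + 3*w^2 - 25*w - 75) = (w^2 - 2*w - 3)/(w^2 + 8*w + 15)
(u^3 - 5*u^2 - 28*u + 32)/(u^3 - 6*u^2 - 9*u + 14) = (u^2 - 4*u - 32)/(u^2 - 5*u - 14)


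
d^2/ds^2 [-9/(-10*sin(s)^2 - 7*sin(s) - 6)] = 9*(-400*sin(s)^4 - 210*sin(s)^3 + 791*sin(s)^2 + 462*sin(s) - 22)/(10*sin(s)^2 + 7*sin(s) + 6)^3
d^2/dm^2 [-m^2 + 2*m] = -2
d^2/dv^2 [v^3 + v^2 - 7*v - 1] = 6*v + 2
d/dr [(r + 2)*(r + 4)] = 2*r + 6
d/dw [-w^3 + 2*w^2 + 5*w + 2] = -3*w^2 + 4*w + 5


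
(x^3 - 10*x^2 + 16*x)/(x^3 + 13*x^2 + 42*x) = (x^2 - 10*x + 16)/(x^2 + 13*x + 42)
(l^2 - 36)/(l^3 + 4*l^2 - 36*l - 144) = 1/(l + 4)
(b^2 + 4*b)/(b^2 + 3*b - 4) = b/(b - 1)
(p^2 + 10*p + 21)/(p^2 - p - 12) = (p + 7)/(p - 4)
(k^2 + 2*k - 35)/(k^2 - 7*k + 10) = (k + 7)/(k - 2)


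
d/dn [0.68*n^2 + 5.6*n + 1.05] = 1.36*n + 5.6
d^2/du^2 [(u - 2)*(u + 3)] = 2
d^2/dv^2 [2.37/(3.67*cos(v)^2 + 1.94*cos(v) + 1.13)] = (-127.685172*(1 - cos(v)^2)^2 - 50.621778*cos(v)^3 - 33.44781*cos(v)^2 + 106.43907*cos(v) + 125.867382)/(3.67*cos(v)^2 + 1.94*cos(v) + 1.13)^3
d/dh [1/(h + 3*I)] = -1/(h + 3*I)^2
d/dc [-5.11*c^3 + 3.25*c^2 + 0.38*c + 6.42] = -15.33*c^2 + 6.5*c + 0.38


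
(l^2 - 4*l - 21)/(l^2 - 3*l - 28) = (l + 3)/(l + 4)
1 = 1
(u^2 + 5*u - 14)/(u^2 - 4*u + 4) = (u + 7)/(u - 2)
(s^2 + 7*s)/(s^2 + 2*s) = (s + 7)/(s + 2)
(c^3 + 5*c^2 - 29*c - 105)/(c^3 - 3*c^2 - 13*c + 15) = (c + 7)/(c - 1)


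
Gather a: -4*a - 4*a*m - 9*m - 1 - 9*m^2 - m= a*(-4*m - 4) - 9*m^2 - 10*m - 1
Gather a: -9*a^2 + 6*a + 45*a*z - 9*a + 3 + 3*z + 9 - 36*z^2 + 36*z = -9*a^2 + a*(45*z - 3) - 36*z^2 + 39*z + 12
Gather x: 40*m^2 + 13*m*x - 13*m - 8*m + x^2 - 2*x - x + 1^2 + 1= 40*m^2 - 21*m + x^2 + x*(13*m - 3) + 2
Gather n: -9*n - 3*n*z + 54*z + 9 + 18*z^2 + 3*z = n*(-3*z - 9) + 18*z^2 + 57*z + 9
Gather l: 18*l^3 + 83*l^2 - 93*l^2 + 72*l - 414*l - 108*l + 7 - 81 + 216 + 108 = 18*l^3 - 10*l^2 - 450*l + 250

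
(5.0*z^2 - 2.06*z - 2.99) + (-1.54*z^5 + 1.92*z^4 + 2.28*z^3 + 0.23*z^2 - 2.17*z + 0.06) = -1.54*z^5 + 1.92*z^4 + 2.28*z^3 + 5.23*z^2 - 4.23*z - 2.93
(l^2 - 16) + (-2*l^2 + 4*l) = -l^2 + 4*l - 16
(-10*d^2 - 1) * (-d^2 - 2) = 10*d^4 + 21*d^2 + 2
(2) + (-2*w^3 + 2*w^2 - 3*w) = -2*w^3 + 2*w^2 - 3*w + 2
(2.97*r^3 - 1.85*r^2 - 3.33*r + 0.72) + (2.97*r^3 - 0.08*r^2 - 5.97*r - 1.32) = 5.94*r^3 - 1.93*r^2 - 9.3*r - 0.6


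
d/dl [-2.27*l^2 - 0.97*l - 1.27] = -4.54*l - 0.97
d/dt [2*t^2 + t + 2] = 4*t + 1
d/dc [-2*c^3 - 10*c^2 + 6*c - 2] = -6*c^2 - 20*c + 6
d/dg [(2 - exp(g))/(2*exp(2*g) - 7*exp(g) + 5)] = ((exp(g) - 2)*(4*exp(g) - 7) - 2*exp(2*g) + 7*exp(g) - 5)*exp(g)/(2*exp(2*g) - 7*exp(g) + 5)^2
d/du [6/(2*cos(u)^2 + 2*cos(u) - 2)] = 3*(2*cos(u) + 1)*sin(u)/(-sin(u)^2 + cos(u))^2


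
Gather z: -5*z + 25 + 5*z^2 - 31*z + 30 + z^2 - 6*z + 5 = 6*z^2 - 42*z + 60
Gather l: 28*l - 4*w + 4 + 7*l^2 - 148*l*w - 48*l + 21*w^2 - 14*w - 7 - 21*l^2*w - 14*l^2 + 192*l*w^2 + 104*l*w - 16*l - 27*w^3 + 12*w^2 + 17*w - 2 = l^2*(-21*w - 7) + l*(192*w^2 - 44*w - 36) - 27*w^3 + 33*w^2 - w - 5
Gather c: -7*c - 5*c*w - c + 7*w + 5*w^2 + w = c*(-5*w - 8) + 5*w^2 + 8*w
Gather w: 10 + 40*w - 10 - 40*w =0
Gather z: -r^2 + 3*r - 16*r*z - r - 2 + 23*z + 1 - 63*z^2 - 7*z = -r^2 + 2*r - 63*z^2 + z*(16 - 16*r) - 1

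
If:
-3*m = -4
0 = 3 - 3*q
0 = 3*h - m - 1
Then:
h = 7/9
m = 4/3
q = 1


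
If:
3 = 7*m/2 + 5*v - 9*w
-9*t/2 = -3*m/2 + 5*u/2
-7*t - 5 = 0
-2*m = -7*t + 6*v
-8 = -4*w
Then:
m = 151/11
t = -5/7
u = 3666/385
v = -119/22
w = 2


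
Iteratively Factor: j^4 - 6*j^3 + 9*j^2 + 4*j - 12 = (j + 1)*(j^3 - 7*j^2 + 16*j - 12) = (j - 2)*(j + 1)*(j^2 - 5*j + 6) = (j - 3)*(j - 2)*(j + 1)*(j - 2)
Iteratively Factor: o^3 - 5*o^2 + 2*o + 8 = (o + 1)*(o^2 - 6*o + 8) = (o - 2)*(o + 1)*(o - 4)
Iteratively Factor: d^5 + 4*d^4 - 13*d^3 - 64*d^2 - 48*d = (d + 3)*(d^4 + d^3 - 16*d^2 - 16*d) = (d + 1)*(d + 3)*(d^3 - 16*d) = (d - 4)*(d + 1)*(d + 3)*(d^2 + 4*d) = d*(d - 4)*(d + 1)*(d + 3)*(d + 4)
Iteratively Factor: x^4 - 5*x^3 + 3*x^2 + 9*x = (x - 3)*(x^3 - 2*x^2 - 3*x) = x*(x - 3)*(x^2 - 2*x - 3) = x*(x - 3)^2*(x + 1)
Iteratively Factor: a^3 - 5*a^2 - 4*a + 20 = (a - 5)*(a^2 - 4) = (a - 5)*(a + 2)*(a - 2)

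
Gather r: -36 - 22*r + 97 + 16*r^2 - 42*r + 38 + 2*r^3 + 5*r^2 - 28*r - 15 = 2*r^3 + 21*r^2 - 92*r + 84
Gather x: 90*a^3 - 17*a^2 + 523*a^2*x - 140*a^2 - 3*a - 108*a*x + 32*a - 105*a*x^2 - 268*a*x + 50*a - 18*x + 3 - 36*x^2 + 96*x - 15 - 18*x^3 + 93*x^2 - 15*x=90*a^3 - 157*a^2 + 79*a - 18*x^3 + x^2*(57 - 105*a) + x*(523*a^2 - 376*a + 63) - 12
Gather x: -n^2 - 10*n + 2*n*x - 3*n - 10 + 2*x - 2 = -n^2 - 13*n + x*(2*n + 2) - 12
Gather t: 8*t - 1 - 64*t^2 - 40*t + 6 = -64*t^2 - 32*t + 5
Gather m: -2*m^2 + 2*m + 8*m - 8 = -2*m^2 + 10*m - 8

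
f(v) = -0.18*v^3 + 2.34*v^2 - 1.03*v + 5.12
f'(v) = -0.54*v^2 + 4.68*v - 1.03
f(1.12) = 6.65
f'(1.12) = 3.53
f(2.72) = 16.01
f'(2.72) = 7.70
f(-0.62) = 6.70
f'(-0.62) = -4.14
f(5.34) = 38.94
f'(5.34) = 8.56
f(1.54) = 8.43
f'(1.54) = 4.90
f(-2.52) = 25.46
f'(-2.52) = -16.25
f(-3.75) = 51.38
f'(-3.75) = -26.17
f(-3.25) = 39.36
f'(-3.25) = -21.94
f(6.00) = 44.30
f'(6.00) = 7.61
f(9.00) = 54.17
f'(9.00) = -2.65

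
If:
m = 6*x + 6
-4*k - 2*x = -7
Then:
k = 7/4 - x/2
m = 6*x + 6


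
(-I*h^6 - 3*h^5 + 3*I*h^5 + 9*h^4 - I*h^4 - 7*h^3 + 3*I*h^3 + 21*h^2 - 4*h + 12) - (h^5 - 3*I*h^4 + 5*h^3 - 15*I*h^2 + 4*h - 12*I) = -I*h^6 - 4*h^5 + 3*I*h^5 + 9*h^4 + 2*I*h^4 - 12*h^3 + 3*I*h^3 + 21*h^2 + 15*I*h^2 - 8*h + 12 + 12*I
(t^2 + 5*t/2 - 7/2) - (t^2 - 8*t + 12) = 21*t/2 - 31/2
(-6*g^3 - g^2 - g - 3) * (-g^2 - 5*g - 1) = 6*g^5 + 31*g^4 + 12*g^3 + 9*g^2 + 16*g + 3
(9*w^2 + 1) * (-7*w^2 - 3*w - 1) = -63*w^4 - 27*w^3 - 16*w^2 - 3*w - 1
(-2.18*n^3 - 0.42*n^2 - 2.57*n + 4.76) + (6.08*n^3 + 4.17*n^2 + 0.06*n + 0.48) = 3.9*n^3 + 3.75*n^2 - 2.51*n + 5.24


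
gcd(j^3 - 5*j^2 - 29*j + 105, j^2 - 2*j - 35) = j^2 - 2*j - 35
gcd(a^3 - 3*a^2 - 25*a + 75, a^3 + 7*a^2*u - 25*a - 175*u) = a^2 - 25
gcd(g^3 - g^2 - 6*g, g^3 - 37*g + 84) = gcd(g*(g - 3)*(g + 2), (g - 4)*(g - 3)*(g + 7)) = g - 3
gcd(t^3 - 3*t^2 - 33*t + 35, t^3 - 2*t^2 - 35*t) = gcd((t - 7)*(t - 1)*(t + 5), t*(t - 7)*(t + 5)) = t^2 - 2*t - 35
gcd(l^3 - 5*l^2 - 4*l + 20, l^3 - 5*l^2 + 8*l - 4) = l - 2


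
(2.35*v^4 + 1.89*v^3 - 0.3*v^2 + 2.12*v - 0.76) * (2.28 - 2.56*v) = -6.016*v^5 + 0.5196*v^4 + 5.0772*v^3 - 6.1112*v^2 + 6.7792*v - 1.7328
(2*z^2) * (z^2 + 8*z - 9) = 2*z^4 + 16*z^3 - 18*z^2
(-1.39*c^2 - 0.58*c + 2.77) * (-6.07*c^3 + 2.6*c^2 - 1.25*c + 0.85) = 8.4373*c^5 - 0.0933999999999999*c^4 - 16.5844*c^3 + 6.7455*c^2 - 3.9555*c + 2.3545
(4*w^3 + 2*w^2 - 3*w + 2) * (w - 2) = 4*w^4 - 6*w^3 - 7*w^2 + 8*w - 4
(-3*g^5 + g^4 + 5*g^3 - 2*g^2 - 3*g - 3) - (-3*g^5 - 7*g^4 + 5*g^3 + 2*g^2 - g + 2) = 8*g^4 - 4*g^2 - 2*g - 5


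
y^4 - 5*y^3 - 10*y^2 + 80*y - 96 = (y - 4)*(y - 3)*(y - 2)*(y + 4)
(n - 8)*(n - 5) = n^2 - 13*n + 40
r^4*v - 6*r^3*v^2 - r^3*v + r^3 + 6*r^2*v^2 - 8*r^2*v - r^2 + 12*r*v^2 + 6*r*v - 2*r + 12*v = (r - 2)*(r + 1)*(r - 6*v)*(r*v + 1)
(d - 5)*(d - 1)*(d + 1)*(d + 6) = d^4 + d^3 - 31*d^2 - d + 30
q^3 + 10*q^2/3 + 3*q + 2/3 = (q + 1/3)*(q + 1)*(q + 2)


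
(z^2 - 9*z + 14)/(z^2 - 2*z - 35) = (z - 2)/(z + 5)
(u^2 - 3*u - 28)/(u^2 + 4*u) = (u - 7)/u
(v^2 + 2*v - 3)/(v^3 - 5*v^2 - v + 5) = (v + 3)/(v^2 - 4*v - 5)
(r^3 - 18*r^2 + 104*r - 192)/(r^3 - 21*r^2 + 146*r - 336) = (r - 4)/(r - 7)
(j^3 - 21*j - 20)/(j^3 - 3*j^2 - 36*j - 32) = (j - 5)/(j - 8)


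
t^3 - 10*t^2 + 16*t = t*(t - 8)*(t - 2)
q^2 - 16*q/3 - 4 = (q - 6)*(q + 2/3)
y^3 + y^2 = y^2*(y + 1)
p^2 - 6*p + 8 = (p - 4)*(p - 2)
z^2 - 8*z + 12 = (z - 6)*(z - 2)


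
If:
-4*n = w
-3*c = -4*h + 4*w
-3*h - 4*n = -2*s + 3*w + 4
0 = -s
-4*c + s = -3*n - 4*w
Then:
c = -208/437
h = -412/437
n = 64/437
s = 0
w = -256/437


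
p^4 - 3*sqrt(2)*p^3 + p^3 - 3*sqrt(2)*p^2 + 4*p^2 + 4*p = p*(p + 1)*(p - 2*sqrt(2))*(p - sqrt(2))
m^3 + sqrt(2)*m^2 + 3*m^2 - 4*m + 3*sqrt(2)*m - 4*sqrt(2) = (m - 1)*(m + 4)*(m + sqrt(2))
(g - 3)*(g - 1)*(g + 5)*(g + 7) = g^4 + 8*g^3 - 10*g^2 - 104*g + 105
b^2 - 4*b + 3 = (b - 3)*(b - 1)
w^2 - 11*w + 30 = (w - 6)*(w - 5)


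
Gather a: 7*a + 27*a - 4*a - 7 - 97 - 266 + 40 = 30*a - 330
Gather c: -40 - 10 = -50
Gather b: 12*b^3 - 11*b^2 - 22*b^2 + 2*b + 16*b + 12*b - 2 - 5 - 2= 12*b^3 - 33*b^2 + 30*b - 9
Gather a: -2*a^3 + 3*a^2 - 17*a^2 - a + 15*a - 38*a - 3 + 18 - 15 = -2*a^3 - 14*a^2 - 24*a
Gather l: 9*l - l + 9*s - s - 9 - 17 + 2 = 8*l + 8*s - 24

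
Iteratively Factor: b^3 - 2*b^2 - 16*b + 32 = (b - 2)*(b^2 - 16) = (b - 2)*(b + 4)*(b - 4)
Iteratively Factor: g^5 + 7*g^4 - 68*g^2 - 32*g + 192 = (g + 4)*(g^4 + 3*g^3 - 12*g^2 - 20*g + 48) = (g - 2)*(g + 4)*(g^3 + 5*g^2 - 2*g - 24) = (g - 2)*(g + 3)*(g + 4)*(g^2 + 2*g - 8) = (g - 2)^2*(g + 3)*(g + 4)*(g + 4)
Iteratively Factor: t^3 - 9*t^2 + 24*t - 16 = (t - 4)*(t^2 - 5*t + 4) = (t - 4)*(t - 1)*(t - 4)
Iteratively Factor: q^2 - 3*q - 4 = (q - 4)*(q + 1)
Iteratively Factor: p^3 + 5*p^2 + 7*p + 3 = (p + 1)*(p^2 + 4*p + 3) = (p + 1)*(p + 3)*(p + 1)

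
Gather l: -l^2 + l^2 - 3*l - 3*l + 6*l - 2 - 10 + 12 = 0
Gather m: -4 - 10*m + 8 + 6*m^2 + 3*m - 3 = 6*m^2 - 7*m + 1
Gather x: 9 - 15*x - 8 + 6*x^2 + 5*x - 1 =6*x^2 - 10*x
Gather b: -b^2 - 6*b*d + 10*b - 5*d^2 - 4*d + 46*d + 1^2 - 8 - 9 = -b^2 + b*(10 - 6*d) - 5*d^2 + 42*d - 16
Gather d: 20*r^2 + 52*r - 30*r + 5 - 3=20*r^2 + 22*r + 2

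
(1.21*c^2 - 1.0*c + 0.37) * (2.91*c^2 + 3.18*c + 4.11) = 3.5211*c^4 + 0.9378*c^3 + 2.8698*c^2 - 2.9334*c + 1.5207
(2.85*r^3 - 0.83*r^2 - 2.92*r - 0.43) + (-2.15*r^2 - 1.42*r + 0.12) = 2.85*r^3 - 2.98*r^2 - 4.34*r - 0.31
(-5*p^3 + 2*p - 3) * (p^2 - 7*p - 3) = -5*p^5 + 35*p^4 + 17*p^3 - 17*p^2 + 15*p + 9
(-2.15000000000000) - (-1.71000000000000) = -0.440000000000000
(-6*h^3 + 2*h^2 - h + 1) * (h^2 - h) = -6*h^5 + 8*h^4 - 3*h^3 + 2*h^2 - h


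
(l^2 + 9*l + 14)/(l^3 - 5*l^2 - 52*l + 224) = (l + 2)/(l^2 - 12*l + 32)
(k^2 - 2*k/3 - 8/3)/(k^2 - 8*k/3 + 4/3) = (3*k + 4)/(3*k - 2)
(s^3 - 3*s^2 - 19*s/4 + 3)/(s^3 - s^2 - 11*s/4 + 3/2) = (s - 4)/(s - 2)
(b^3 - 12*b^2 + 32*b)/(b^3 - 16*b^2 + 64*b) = (b - 4)/(b - 8)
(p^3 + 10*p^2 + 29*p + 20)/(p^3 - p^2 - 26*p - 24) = (p + 5)/(p - 6)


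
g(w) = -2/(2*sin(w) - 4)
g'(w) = 4*cos(w)/(2*sin(w) - 4)^2 = cos(w)/(sin(w) - 2)^2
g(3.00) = 0.54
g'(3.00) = -0.29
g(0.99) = 0.86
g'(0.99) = 0.40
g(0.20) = 0.56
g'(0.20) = 0.30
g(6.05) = 0.45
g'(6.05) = 0.20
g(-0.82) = 0.37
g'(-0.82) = 0.09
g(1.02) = 0.87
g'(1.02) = 0.40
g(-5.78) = 0.66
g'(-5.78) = 0.38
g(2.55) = 0.69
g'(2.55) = -0.40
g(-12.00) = 0.68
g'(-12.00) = 0.39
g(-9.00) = 0.41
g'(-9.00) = -0.16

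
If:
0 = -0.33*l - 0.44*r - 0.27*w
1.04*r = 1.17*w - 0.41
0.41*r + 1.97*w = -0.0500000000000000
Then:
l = 0.42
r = -0.34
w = 0.05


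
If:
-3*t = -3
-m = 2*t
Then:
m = -2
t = 1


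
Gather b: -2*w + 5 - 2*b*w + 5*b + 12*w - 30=b*(5 - 2*w) + 10*w - 25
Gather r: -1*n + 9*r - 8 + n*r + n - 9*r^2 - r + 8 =-9*r^2 + r*(n + 8)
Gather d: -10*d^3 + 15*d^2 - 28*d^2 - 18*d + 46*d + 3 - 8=-10*d^3 - 13*d^2 + 28*d - 5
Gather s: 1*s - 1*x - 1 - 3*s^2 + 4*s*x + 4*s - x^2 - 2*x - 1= -3*s^2 + s*(4*x + 5) - x^2 - 3*x - 2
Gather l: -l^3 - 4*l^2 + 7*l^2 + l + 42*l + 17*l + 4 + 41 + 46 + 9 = -l^3 + 3*l^2 + 60*l + 100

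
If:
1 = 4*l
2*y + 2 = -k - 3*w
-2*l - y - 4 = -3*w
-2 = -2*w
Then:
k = -2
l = 1/4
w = 1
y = -3/2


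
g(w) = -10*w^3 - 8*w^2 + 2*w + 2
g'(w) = -30*w^2 - 16*w + 2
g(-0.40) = 0.56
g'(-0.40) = 3.60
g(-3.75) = 409.34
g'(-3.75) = -359.88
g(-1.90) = 37.91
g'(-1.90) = -75.90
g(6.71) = -3365.89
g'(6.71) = -1456.08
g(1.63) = -59.30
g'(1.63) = -103.79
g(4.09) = -807.82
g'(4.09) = -565.28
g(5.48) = -1872.95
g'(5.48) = -986.59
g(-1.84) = 33.53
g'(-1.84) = -70.13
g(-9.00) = 6626.00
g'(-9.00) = -2284.00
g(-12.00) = 16106.00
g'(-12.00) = -4126.00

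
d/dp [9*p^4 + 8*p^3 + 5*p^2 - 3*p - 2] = 36*p^3 + 24*p^2 + 10*p - 3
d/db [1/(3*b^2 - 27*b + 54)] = (9 - 2*b)/(3*(b^2 - 9*b + 18)^2)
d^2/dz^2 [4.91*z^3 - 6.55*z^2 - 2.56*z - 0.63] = 29.46*z - 13.1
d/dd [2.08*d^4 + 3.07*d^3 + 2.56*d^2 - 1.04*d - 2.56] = 8.32*d^3 + 9.21*d^2 + 5.12*d - 1.04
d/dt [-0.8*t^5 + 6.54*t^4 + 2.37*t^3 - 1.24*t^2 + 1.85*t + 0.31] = -4.0*t^4 + 26.16*t^3 + 7.11*t^2 - 2.48*t + 1.85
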